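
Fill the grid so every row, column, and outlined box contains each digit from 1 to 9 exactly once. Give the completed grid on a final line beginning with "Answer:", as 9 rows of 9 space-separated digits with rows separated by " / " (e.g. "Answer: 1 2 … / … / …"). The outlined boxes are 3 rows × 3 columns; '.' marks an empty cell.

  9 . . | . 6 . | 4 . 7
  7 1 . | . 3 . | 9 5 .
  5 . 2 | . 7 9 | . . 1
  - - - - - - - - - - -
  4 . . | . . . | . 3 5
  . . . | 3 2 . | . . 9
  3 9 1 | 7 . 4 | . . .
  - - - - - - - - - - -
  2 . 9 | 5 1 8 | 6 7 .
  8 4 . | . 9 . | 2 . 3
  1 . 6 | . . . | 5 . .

Step 1. [r6c7∈{8}] nothing but 8 survives at r6c7. So r6c7=8.
Step 2. [r5c2∈{5,6,7,8}] in col 2, 5 fits only at r5c2. So r5c2=5.
Step 3. [r2c6∈{2}] r2c6's peers cover all but 2, so r2c6=2.
Step 4. [r5c3∈{7,8}] 8 has one home in row 5: r5c3 ⇒ r5c3=8.
Step 5. [r3c2∈{3,6,8}] box 1 places 6 nowhere but r3c2. So r3c2=6.
Step 6. [r3c8∈{8}] only 8 remains possible at r3c8 ⇒ r3c8=8.
Step 7. [r2c4∈{4,8}] 8 has one home in row 2: r2c4. So r2c4=8.
Step 8. [r9c5∈{4}] r9c5 has the single candidate 4 ⇒ r9c5=4.
Step 9. [r4c3∈{7}] r4c3 is down to just 7, so r4c3=7.
Step 10. [r4c7∈{1}] r4c7's peers cover all but 1. So r4c7=1.
Step 11. [r4c6∈{6}] r4c6 is down to just 6, so r4c6=6.
Step 12. [r9c6∈{3,7}] 3 has one home in col 6: r9c6, so r9c6=3.
Step 13. [r6c9∈{2,6}] col 9 places 2 nowhere but r6c9, so r6c9=2.
Step 14. [r1c6∈{1,5}] 5 has one home in row 1: r1c6. So r1c6=5.
Step 15. [r5c1∈{6}] only 6 remains possible at r5c1. So r5c1=6.
Step 16. [r7c2∈{3}] only 3 remains possible at r7c2, so r7c2=3.
Step 17. [r5c6∈{1}] nothing but 1 survives at r5c6, so r5c6=1.
Step 18. [r4c5∈{8}] only 8 remains possible at r4c5, so r4c5=8.
Step 19. [r4c2∈{2}] only 2 remains possible at r4c2 ⇒ r4c2=2.
Step 20. [r3c7∈{3}] r3c7 has the single candidate 3. So r3c7=3.
Step 21. [r9c8∈{9}] r9c8 is down to just 9. So r9c8=9.
Step 22. [r9c4∈{2}] r9c4's peers cover all but 2 ⇒ r9c4=2.
Step 23. [r2c9∈{6}] r2c9 is down to just 6 ⇒ r2c9=6.
Step 24. [r8c4∈{6}] r8c4's peers cover all but 6. So r8c4=6.
Step 25. [r1c3∈{3}] r1c3's peers cover all but 3. So r1c3=3.
Step 26. [r2c3∈{4}] nothing but 4 survives at r2c3 ⇒ r2c3=4.
Step 27. [r3c4∈{4}] only 4 remains possible at r3c4. So r3c4=4.
Step 28. [r1c8∈{2}] r1c8 has the single candidate 2. So r1c8=2.
Step 29. [r8c8∈{1}] r8c8 has the single candidate 1. So r8c8=1.
Step 30. [r9c9∈{8}] r9c9's peers cover all but 8, so r9c9=8.
Step 31. [r1c4∈{1}] r1c4 has the single candidate 1 ⇒ r1c4=1.
Step 32. [r5c8∈{4}] r5c8's peers cover all but 4. So r5c8=4.
Step 33. [r7c9∈{4}] nothing but 4 survives at r7c9 ⇒ r7c9=4.
Step 34. [r6c5∈{5}] r6c5 is down to just 5 ⇒ r6c5=5.
Step 35. [r1c2∈{8}] only 8 remains possible at r1c2 ⇒ r1c2=8.
Step 36. [r5c7∈{7}] nothing but 7 survives at r5c7, so r5c7=7.
Step 37. [r6c8∈{6}] only 6 remains possible at r6c8. So r6c8=6.
Step 38. [r4c4∈{9}] only 9 remains possible at r4c4. So r4c4=9.
Step 39. [r8c6∈{7}] r8c6 is down to just 7. So r8c6=7.
Step 40. [r9c2∈{7}] r9c2 has the single candidate 7, so r9c2=7.
Step 41. [r8c3∈{5}] only 5 remains possible at r8c3 ⇒ r8c3=5.

Answer: 9 8 3 1 6 5 4 2 7 / 7 1 4 8 3 2 9 5 6 / 5 6 2 4 7 9 3 8 1 / 4 2 7 9 8 6 1 3 5 / 6 5 8 3 2 1 7 4 9 / 3 9 1 7 5 4 8 6 2 / 2 3 9 5 1 8 6 7 4 / 8 4 5 6 9 7 2 1 3 / 1 7 6 2 4 3 5 9 8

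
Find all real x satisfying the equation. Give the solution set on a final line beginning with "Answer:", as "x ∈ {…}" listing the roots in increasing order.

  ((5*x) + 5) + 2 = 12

Step 1. [((5*x) + 5) + 2 = 12] +2 is outermost — subtract 2 both sides. So sub: (5*x) + 5 = 10.
Step 2. [(5*x) + 5 = 10] subtract 5: x sits inside (… + 5). So sub: 5*x = 5.
Step 3. [5*x = 5] divide by the outer 5 ⇒ div: x = 1.

Answer: x ∈ {1}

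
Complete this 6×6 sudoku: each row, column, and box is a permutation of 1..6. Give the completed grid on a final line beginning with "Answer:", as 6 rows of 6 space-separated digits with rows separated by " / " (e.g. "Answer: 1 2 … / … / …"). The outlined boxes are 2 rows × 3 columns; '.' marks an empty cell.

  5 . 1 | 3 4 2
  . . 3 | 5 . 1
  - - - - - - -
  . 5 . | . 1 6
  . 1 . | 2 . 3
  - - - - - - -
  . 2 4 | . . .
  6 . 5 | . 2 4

Step 1. [r3c1∈{2,3,4}] r3c1 is the only open cell in row 3 admitting 3. So r3c1=3.
Step 2. [r2c2∈{4,6}] col 2 places 4 nowhere but r2c2, so r2c2=4.
Step 3. [r5c4∈{1,6}] r5c4 is the only open cell in col 4 admitting 6 ⇒ r5c4=6.
Step 4. [r5c5∈{3,5}] in row 5, 3 fits only at r5c5, so r5c5=3.
Step 5. [r3c3∈{2}] nothing but 2 survives at r3c3. So r3c3=2.
Step 6. [r5c6∈{5}] nothing but 5 survives at r5c6. So r5c6=5.
Step 7. [r6c4∈{1}] nothing but 1 survives at r6c4 ⇒ r6c4=1.
Step 8. [r3c4∈{4}] nothing but 4 survives at r3c4, so r3c4=4.
Step 9. [r1c2∈{6}] only 6 remains possible at r1c2. So r1c2=6.
Step 10. [r4c1∈{4}] nothing but 4 survives at r4c1, so r4c1=4.
Step 11. [r2c5∈{6}] r2c5 has the single candidate 6 ⇒ r2c5=6.
Step 12. [r5c1∈{1}] nothing but 1 survives at r5c1. So r5c1=1.
Step 13. [r6c2∈{3}] nothing but 3 survives at r6c2. So r6c2=3.
Step 14. [r2c1∈{2}] r2c1 is down to just 2. So r2c1=2.
Step 15. [r4c5∈{5}] r4c5's peers cover all but 5 ⇒ r4c5=5.
Step 16. [r4c3∈{6}] r4c3 is down to just 6. So r4c3=6.

Answer: 5 6 1 3 4 2 / 2 4 3 5 6 1 / 3 5 2 4 1 6 / 4 1 6 2 5 3 / 1 2 4 6 3 5 / 6 3 5 1 2 4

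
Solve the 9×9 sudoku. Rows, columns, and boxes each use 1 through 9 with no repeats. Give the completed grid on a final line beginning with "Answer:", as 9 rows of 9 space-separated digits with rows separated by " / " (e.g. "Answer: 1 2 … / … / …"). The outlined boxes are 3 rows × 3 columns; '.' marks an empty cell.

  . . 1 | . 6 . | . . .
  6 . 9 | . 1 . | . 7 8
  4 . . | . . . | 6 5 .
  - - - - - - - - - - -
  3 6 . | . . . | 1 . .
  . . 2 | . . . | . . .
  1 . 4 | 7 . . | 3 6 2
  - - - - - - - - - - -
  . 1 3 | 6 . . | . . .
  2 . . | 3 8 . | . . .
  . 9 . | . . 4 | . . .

Step 1. [r5c1∈{5,7,8,9}] across col 1, 9 lands solely at r5c1, so r5c1=9.
Step 2. [r8c2∈{4,5,7}] 4 has one home in col 2: r8c2. So r8c2=4.
Step 3. [r3c9∈{1,3,9}] 1 has one home in row 3: r3c9. So r3c9=1.
Step 4. [r5c6∈{1,3,5,6,8}] r5c6 is the only open cell in row 5 admitting 6. So r5c6=6.
Step 5. [r8c6∈{1,5,7,9}] across col 6, 1 lands solely at r8c6 ⇒ r8c6=1.
Step 6. [r8c8∈{9}] nothing but 9 survives at r8c8, so r8c8=9.
Step 7. [r4c9∈{4,5,7,9}] 9 has one home in box 6: r4c9, so r4c9=9.
Step 8. [r4c3∈{5,7,8}] across row 4, 7 lands solely at r4c3, so r4c3=7.
Step 9. [r3c3∈{8}] r3c3's peers cover all but 8, so r3c3=8.
Step 10. [r1c7∈{2,4,9}] 9 has one home in col 7: r1c7. So r1c7=9.
Step 11. [r5c4∈{1,4,5,8}] across row 5, 1 lands solely at r5c4 ⇒ r5c4=1.
Step 12. [r9c8∈{1,2,3,8}] row 9 places 1 nowhere but r9c8. So r9c8=1.
Step 13. [r1c8∈{2,3,4}] col 8 places 3 nowhere but r1c8 ⇒ r1c8=3.
Step 14. [r2c7∈{2,4}] box 3 places 2 nowhere but r2c7, so r2c7=2.
Step 15. [r7c8∈{2,4,8}] col 8 places 2 nowhere but r7c8 ⇒ r7c8=2.
Step 16. [r5c5∈{3,4,5}] 3 has one home in row 5: r5c5. So r5c5=3.
Step 17. [r4c5∈{2,4,5}] 4 has one home in col 5: r4c5. So r4c5=4.
Step 18. [r4c8∈{8}] r4c8 is down to just 8. So r4c8=8.
Step 19. [r1c4∈{2,4,5,8}] across col 4, 8 lands solely at r1c4. So r1c4=8.
Step 20. [r9c9∈{3,5,6,7}] across row 9, 3 lands solely at r9c9 ⇒ r9c9=3.
Step 21. [r8c9∈{5,6,7}] in col 9, 6 fits only at r8c9 ⇒ r8c9=6.
Step 22. [r8c7∈{5,7}] in row 8, 7 fits only at r8c7, so r8c7=7.
Step 23. [r8c3∈{5}] only 5 remains possible at r8c3, so r8c3=5.
Step 24. [r1c1∈{5,7}] col 1 places 5 nowhere but r1c1, so r1c1=5.
Step 25. [r3c4∈{2,9}] 9 has one home in col 4: r3c4. So r3c4=9.
Step 26. [r6c6∈{5,8,9}] in col 6, 8 fits only at r6c6, so r6c6=8.
Step 27. [r7c6∈{5,7,9}] col 6 places 9 nowhere but r7c6 ⇒ r7c6=9.
Step 28. [r6c2∈{5}] r6c2 has the single candidate 5. So r6c2=5.
Step 29. [r2c2∈{3}] only 3 remains possible at r2c2. So r2c2=3.
Step 30. [r2c6∈{5}] r2c6 has the single candidate 5 ⇒ r2c6=5.
Step 31. [r4c6∈{2}] r4c6's peers cover all but 2, so r4c6=2.
Step 32. [r1c6∈{7}] only 7 remains possible at r1c6 ⇒ r1c6=7.
Step 33. [r9c4∈{2,5}] in col 4, 2 fits only at r9c4, so r9c4=2.
Step 34. [r1c9∈{4}] nothing but 4 survives at r1c9 ⇒ r1c9=4.
Step 35. [r7c9∈{5}] r7c9 is down to just 5, so r7c9=5.
Step 36. [r7c5∈{7}] only 7 remains possible at r7c5, so r7c5=7.
Step 37. [r7c1∈{8}] r7c1 is down to just 8, so r7c1=8.
Step 38. [r3c5∈{2}] only 2 remains possible at r3c5. So r3c5=2.
Step 39. [r7c7∈{4}] only 4 remains possible at r7c7, so r7c7=4.
Step 40. [r5c2∈{8}] r5c2's peers cover all but 8, so r5c2=8.
Step 41. [r5c8∈{4}] r5c8 has the single candidate 4. So r5c8=4.
Step 42. [r9c3∈{6}] r9c3 has the single candidate 6, so r9c3=6.
Step 43. [r3c6∈{3}] r3c6's peers cover all but 3. So r3c6=3.
Step 44. [r6c5∈{9}] r6c5's peers cover all but 9. So r6c5=9.
Step 45. [r9c7∈{8}] r9c7 has the single candidate 8. So r9c7=8.
Step 46. [r5c7∈{5}] r5c7's peers cover all but 5. So r5c7=5.
Step 47. [r9c5∈{5}] r9c5 is down to just 5 ⇒ r9c5=5.
Step 48. [r9c1∈{7}] nothing but 7 survives at r9c1 ⇒ r9c1=7.
Step 49. [r2c4∈{4}] only 4 remains possible at r2c4, so r2c4=4.
Step 50. [r5c9∈{7}] nothing but 7 survives at r5c9 ⇒ r5c9=7.
Step 51. [r3c2∈{7}] nothing but 7 survives at r3c2. So r3c2=7.
Step 52. [r1c2∈{2}] nothing but 2 survives at r1c2. So r1c2=2.
Step 53. [r4c4∈{5}] only 5 remains possible at r4c4. So r4c4=5.

Answer: 5 2 1 8 6 7 9 3 4 / 6 3 9 4 1 5 2 7 8 / 4 7 8 9 2 3 6 5 1 / 3 6 7 5 4 2 1 8 9 / 9 8 2 1 3 6 5 4 7 / 1 5 4 7 9 8 3 6 2 / 8 1 3 6 7 9 4 2 5 / 2 4 5 3 8 1 7 9 6 / 7 9 6 2 5 4 8 1 3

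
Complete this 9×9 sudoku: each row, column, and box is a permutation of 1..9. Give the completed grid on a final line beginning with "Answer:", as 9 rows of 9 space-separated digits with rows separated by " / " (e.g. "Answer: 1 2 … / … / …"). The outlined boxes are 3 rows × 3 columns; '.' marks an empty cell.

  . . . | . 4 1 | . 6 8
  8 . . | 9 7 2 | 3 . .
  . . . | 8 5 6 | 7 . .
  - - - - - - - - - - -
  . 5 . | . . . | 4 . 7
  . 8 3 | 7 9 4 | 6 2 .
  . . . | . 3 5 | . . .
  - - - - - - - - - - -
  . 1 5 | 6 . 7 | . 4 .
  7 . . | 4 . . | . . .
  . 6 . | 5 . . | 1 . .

Step 1. [r5c1∈{1}] only 1 remains possible at r5c1 ⇒ r5c1=1.
Step 2. [r2c2∈{4}] r2c2 has the single candidate 4. So r2c2=4.
Step 3. [r4c5∈{1,2,6,8}] across col 5, 6 lands solely at r4c5, so r4c5=6.
Step 4. [r4c8∈{1,3,8,9}] in row 4, 3 fits only at r4c8 ⇒ r4c8=3.
Step 5. [r1c1∈{2,3,5,9}] in col 1, 5 fits only at r1c1. So r1c1=5.
Step 6. [r8c7∈{2,5,8,9}] col 7 places 5 nowhere but r8c7, so r8c7=5.
Step 7. [r6c1∈{2,4,6,9}] across col 1, 6 lands solely at r6c1, so r6c1=6.
Step 8. [r9c1∈{2,3,4,9}] across col 1, 4 lands solely at r9c1 ⇒ r9c1=4.
Step 9. [r3c9∈{1,2,4,9}] row 3 places 4 nowhere but r3c9, so r3c9=4.
Step 10. [r1c7∈{2,9}] box 3 places 2 nowhere but r1c7. So r1c7=2.
Step 11. [r3c8∈{1,9}] box 3 places 9 nowhere but r3c8 ⇒ r3c8=9.
Step 12. [r8c8∈{8}] nothing but 8 survives at r8c8, so r8c8=8.
Step 13. [r7c7∈{9}] r7c7 is down to just 9 ⇒ r7c7=9.
Step 14. [r9c3∈{2,8,9}] 8 has one home in col 3: r9c3 ⇒ r9c3=8.
Step 15. [r4c1∈{2,9}] col 1 places 9 nowhere but r4c1. So r4c1=9.
Step 16. [r4c3∈{2}] r4c3's peers cover all but 2. So r4c3=2.
Step 17. [r9c5∈{2}] only 2 remains possible at r9c5, so r9c5=2.
Step 18. [r8c3∈{9}] only 9 remains possible at r8c3, so r8c3=9.
Step 19. [r6c8∈{1}] r6c8 has the single candidate 1. So r6c8=1.
Step 20. [r9c9∈{3}] r9c9 has the single candidate 3, so r9c9=3.
Step 21. [r7c1∈{2,3}] in row 7, 3 fits only at r7c1, so r7c1=3.
Step 22. [r3c2∈{2,3}] r3c2 is the only open cell in row 3 admitting 3 ⇒ r3c2=3.
Step 23. [r1c3∈{7}] nothing but 7 survives at r1c3 ⇒ r1c3=7.
Step 24. [r2c9∈{1,5}] 1 has one home in col 9: r2c9, so r2c9=1.
Step 25. [r8c2∈{2}] only 2 remains possible at r8c2, so r8c2=2.
Step 26. [r6c3∈{4}] nothing but 4 survives at r6c3. So r6c3=4.
Step 27. [r3c1∈{2}] nothing but 2 survives at r3c1 ⇒ r3c1=2.
Step 28. [r1c4∈{3}] only 3 remains possible at r1c4, so r1c4=3.
Step 29. [r8c9∈{6}] nothing but 6 survives at r8c9, so r8c9=6.
Step 30. [r8c6∈{3}] only 3 remains possible at r8c6. So r8c6=3.
Step 31. [r7c5∈{8}] r7c5 has the single candidate 8. So r7c5=8.
Step 32. [r1c2∈{9}] r1c2 has the single candidate 9, so r1c2=9.
Step 33. [r8c5∈{1}] r8c5 has the single candidate 1 ⇒ r8c5=1.
Step 34. [r6c2∈{7}] nothing but 7 survives at r6c2. So r6c2=7.
Step 35. [r9c8∈{7}] r9c8 is down to just 7. So r9c8=7.
Step 36. [r4c6∈{8}] r4c6 has the single candidate 8, so r4c6=8.
Step 37. [r6c7∈{8}] only 8 remains possible at r6c7, so r6c7=8.
Step 38. [r3c3∈{1}] only 1 remains possible at r3c3. So r3c3=1.
Step 39. [r6c4∈{2}] only 2 remains possible at r6c4. So r6c4=2.
Step 40. [r5c9∈{5}] r5c9 is down to just 5. So r5c9=5.
Step 41. [r4c4∈{1}] only 1 remains possible at r4c4 ⇒ r4c4=1.
Step 42. [r6c9∈{9}] r6c9 is down to just 9. So r6c9=9.
Step 43. [r9c6∈{9}] r9c6's peers cover all but 9, so r9c6=9.
Step 44. [r7c9∈{2}] only 2 remains possible at r7c9 ⇒ r7c9=2.
Step 45. [r2c8∈{5}] r2c8's peers cover all but 5, so r2c8=5.
Step 46. [r2c3∈{6}] nothing but 6 survives at r2c3 ⇒ r2c3=6.

Answer: 5 9 7 3 4 1 2 6 8 / 8 4 6 9 7 2 3 5 1 / 2 3 1 8 5 6 7 9 4 / 9 5 2 1 6 8 4 3 7 / 1 8 3 7 9 4 6 2 5 / 6 7 4 2 3 5 8 1 9 / 3 1 5 6 8 7 9 4 2 / 7 2 9 4 1 3 5 8 6 / 4 6 8 5 2 9 1 7 3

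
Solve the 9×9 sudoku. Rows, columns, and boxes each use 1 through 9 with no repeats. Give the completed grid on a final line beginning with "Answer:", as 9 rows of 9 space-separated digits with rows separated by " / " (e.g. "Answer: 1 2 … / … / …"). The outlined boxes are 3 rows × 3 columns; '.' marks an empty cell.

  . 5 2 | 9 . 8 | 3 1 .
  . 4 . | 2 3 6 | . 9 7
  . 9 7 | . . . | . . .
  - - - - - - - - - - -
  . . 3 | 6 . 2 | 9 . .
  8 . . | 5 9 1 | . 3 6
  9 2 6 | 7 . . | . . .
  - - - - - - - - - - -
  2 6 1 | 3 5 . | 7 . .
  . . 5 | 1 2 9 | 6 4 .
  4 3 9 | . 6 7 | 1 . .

Step 1. [r7c8∈{8}] nothing but 8 survives at r7c8, so r7c8=8.
Step 2. [r6c8∈{5}] r6c8 is down to just 5, so r6c8=5.
Step 3. [r3c4∈{4}] r3c4 is down to just 4 ⇒ r3c4=4.
Step 4. [r5c2∈{7}] r5c2 is down to just 7, so r5c2=7.
Step 5. [r2c7∈{5,8}] 5 has one home in row 2: r2c7, so r2c7=5.
Step 6. [r6c9∈{1,4,8}] across row 6, 1 lands solely at r6c9, so r6c9=1.
Step 7. [r3c1∈{1,3,6}] in row 3, 3 fits only at r3c1. So r3c1=3.
Step 8. [r5c7∈{2,4}] in row 5, 2 fits only at r5c7. So r5c7=2.
Step 9. [r6c7∈{4,8}] col 7 places 4 nowhere but r6c7. So r6c7=4.
Step 10. [r4c9∈{8}] r4c9's peers cover all but 8 ⇒ r4c9=8.
Step 11. [r3c9∈{2}] only 2 remains possible at r3c9. So r3c9=2.
Step 12. [r4c1∈{1,5}] across row 4, 5 lands solely at r4c1, so r4c1=5.
Step 13. [r5c3∈{4}] nothing but 4 survives at r5c3 ⇒ r5c3=4.
Step 14. [r6c6∈{3}] nothing but 3 survives at r6c6. So r6c6=3.
Step 15. [r9c8∈{2}] nothing but 2 survives at r9c8 ⇒ r9c8=2.
Step 16. [r3c8∈{6}] r3c8's peers cover all but 6 ⇒ r3c8=6.
Step 17. [r2c3∈{8}] r2c3 is down to just 8 ⇒ r2c3=8.
Step 18. [r3c7∈{8}] nothing but 8 survives at r3c7, so r3c7=8.
Step 19. [r8c9∈{3}] only 3 remains possible at r8c9 ⇒ r8c9=3.
Step 20. [r3c5∈{1}] nothing but 1 survives at r3c5. So r3c5=1.
Step 21. [r4c8∈{7}] r4c8 is down to just 7. So r4c8=7.
Step 22. [r8c1∈{7}] nothing but 7 survives at r8c1 ⇒ r8c1=7.
Step 23. [r2c1∈{1}] nothing but 1 survives at r2c1 ⇒ r2c1=1.
Step 24. [r1c5∈{7}] nothing but 7 survives at r1c5, so r1c5=7.
Step 25. [r7c6∈{4}] nothing but 4 survives at r7c6 ⇒ r7c6=4.
Step 26. [r3c6∈{5}] r3c6 has the single candidate 5. So r3c6=5.
Step 27. [r7c9∈{9}] r7c9 has the single candidate 9 ⇒ r7c9=9.
Step 28. [r9c9∈{5}] r9c9's peers cover all but 5, so r9c9=5.
Step 29. [r1c9∈{4}] r1c9 has the single candidate 4, so r1c9=4.
Step 30. [r4c5∈{4}] r4c5's peers cover all but 4 ⇒ r4c5=4.
Step 31. [r9c4∈{8}] r9c4 has the single candidate 8. So r9c4=8.
Step 32. [r6c5∈{8}] only 8 remains possible at r6c5, so r6c5=8.
Step 33. [r1c1∈{6}] r1c1's peers cover all but 6, so r1c1=6.
Step 34. [r4c2∈{1}] nothing but 1 survives at r4c2 ⇒ r4c2=1.
Step 35. [r8c2∈{8}] r8c2 has the single candidate 8, so r8c2=8.

Answer: 6 5 2 9 7 8 3 1 4 / 1 4 8 2 3 6 5 9 7 / 3 9 7 4 1 5 8 6 2 / 5 1 3 6 4 2 9 7 8 / 8 7 4 5 9 1 2 3 6 / 9 2 6 7 8 3 4 5 1 / 2 6 1 3 5 4 7 8 9 / 7 8 5 1 2 9 6 4 3 / 4 3 9 8 6 7 1 2 5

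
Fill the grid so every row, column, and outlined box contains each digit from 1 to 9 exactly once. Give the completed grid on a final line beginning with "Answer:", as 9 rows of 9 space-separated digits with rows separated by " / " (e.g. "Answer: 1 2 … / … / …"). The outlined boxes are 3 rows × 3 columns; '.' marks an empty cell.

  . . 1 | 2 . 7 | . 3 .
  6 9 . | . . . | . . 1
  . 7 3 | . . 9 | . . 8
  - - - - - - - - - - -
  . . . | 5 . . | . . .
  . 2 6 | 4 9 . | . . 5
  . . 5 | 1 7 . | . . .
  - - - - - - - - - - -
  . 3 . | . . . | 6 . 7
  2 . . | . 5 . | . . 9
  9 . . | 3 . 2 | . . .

Step 1. [r9c9∈{4}] r9c9 is down to just 4, so r9c9=4.
Step 2. [r7c8∈{1,2,5,8}] row 7 places 2 nowhere but r7c8. So r7c8=2.
Step 3. [r7c1∈{1,4,5,8}] row 7 places 5 nowhere but r7c1 ⇒ r7c1=5.
Step 4. [r3c1∈{4}] r3c1 is down to just 4, so r3c1=4.
Step 5. [r1c1∈{8}] nothing but 8 survives at r1c1. So r1c1=8.
Step 6. [r8c7∈{1,3,8}] row 8 places 3 nowhere but r8c7. So r8c7=3.
Step 7. [r4c5∈{2,3,6,8}] 2 has one home in col 5: r4c5 ⇒ r4c5=2.
Step 8. [r4c3∈{4,7,8,9}] across col 3, 9 lands solely at r4c3, so r4c3=9.
Step 9. [r2c6∈{3,4,5,8}] col 6 places 5 nowhere but r2c6, so r2c6=5.
Step 10. [r3c4∈{6}] nothing but 6 survives at r3c4, so r3c4=6.
Step 11. [r9c5∈{1,6,8}] r9c5 is the only open cell in col 5 admitting 6 ⇒ r9c5=6.
Step 12. [r6c8∈{4,6,8,9}] in col 8, 9 fits only at r6c8, so r6c8=9.
Step 13. [r4c8∈{1,4,6,7,8}] r4c8 is the only open cell in col 8 admitting 6, so r4c8=6.
Step 14. [r2c8∈{4,7}] across col 8, 4 lands solely at r2c8, so r2c8=4.
Step 15. [r5c8∈{1,7,8}] 7 has one home in col 8: r5c8, so r5c8=7.
Step 16. [r6c1∈{3}] nothing but 3 survives at r6c1 ⇒ r6c1=3.
Step 17. [r3c7∈{2,5}] r3c7 is the only open cell in row 3 admitting 2, so r3c7=2.
Step 18. [r2c4∈{8}] r2c4's peers cover all but 8 ⇒ r2c4=8.
Step 19. [r7c5∈{1,4,8}] col 5 places 8 nowhere but r7c5, so r7c5=8.
Step 20. [r8c2∈{1,4,6,8}] row 8 places 6 nowhere but r8c2, so r8c2=6.
Step 21. [r9c2∈{1,8}] in box 7, 1 fits only at r9c2 ⇒ r9c2=1.
Step 22. [r5c6∈{3,8}] row 5 places 3 nowhere but r5c6, so r5c6=3.
Step 23. [r5c7∈{1,8}] row 5 places 8 nowhere but r5c7. So r5c7=8.
Step 24. [r4c6∈{8}] nothing but 8 survives at r4c6 ⇒ r4c6=8.
Step 25. [r9c7∈{5}] r9c7 has the single candidate 5, so r9c7=5.
Step 26. [r6c7∈{4}] r6c7 is down to just 4. So r6c7=4.
Step 27. [r9c3∈{7,8}] row 9 places 7 nowhere but r9c3, so r9c3=7.
Step 28. [r7c6∈{1,4}] row 7 places 1 nowhere but r7c6, so r7c6=1.
Step 29. [r8c3∈{4,8}] across col 3, 8 lands solely at r8c3. So r8c3=8.
Step 30. [r4c7∈{1}] r4c7 is down to just 1, so r4c7=1.
Step 31. [r6c9∈{2}] r6c9 is down to just 2. So r6c9=2.
Step 32. [r9c8∈{8}] only 8 remains possible at r9c8 ⇒ r9c8=8.
Step 33. [r8c8∈{1}] r8c8's peers cover all but 1, so r8c8=1.
Step 34. [r6c6∈{6}] r6c6 has the single candidate 6. So r6c6=6.
Step 35. [r4c2∈{4}] r4c2 has the single candidate 4. So r4c2=4.
Step 36. [r5c1∈{1}] r5c1 has the single candidate 1 ⇒ r5c1=1.
Step 37. [r2c5∈{3}] r2c5 has the single candidate 3 ⇒ r2c5=3.
Step 38. [r7c4∈{9}] r7c4 is down to just 9 ⇒ r7c4=9.
Step 39. [r1c7∈{9}] nothing but 9 survives at r1c7. So r1c7=9.
Step 40. [r3c5∈{1}] nothing but 1 survives at r3c5. So r3c5=1.
Step 41. [r4c9∈{3}] r4c9 is down to just 3 ⇒ r4c9=3.
Step 42. [r8c4∈{7}] r8c4 is down to just 7 ⇒ r8c4=7.
Step 43. [r6c2∈{8}] only 8 remains possible at r6c2, so r6c2=8.
Step 44. [r4c1∈{7}] r4c1 is down to just 7, so r4c1=7.
Step 45. [r1c9∈{6}] r1c9 is down to just 6 ⇒ r1c9=6.
Step 46. [r1c2∈{5}] r1c2's peers cover all but 5, so r1c2=5.
Step 47. [r8c6∈{4}] r8c6 has the single candidate 4, so r8c6=4.
Step 48. [r2c3∈{2}] only 2 remains possible at r2c3. So r2c3=2.
Step 49. [r3c8∈{5}] only 5 remains possible at r3c8, so r3c8=5.
Step 50. [r7c3∈{4}] nothing but 4 survives at r7c3, so r7c3=4.
Step 51. [r1c5∈{4}] nothing but 4 survives at r1c5, so r1c5=4.
Step 52. [r2c7∈{7}] only 7 remains possible at r2c7, so r2c7=7.

Answer: 8 5 1 2 4 7 9 3 6 / 6 9 2 8 3 5 7 4 1 / 4 7 3 6 1 9 2 5 8 / 7 4 9 5 2 8 1 6 3 / 1 2 6 4 9 3 8 7 5 / 3 8 5 1 7 6 4 9 2 / 5 3 4 9 8 1 6 2 7 / 2 6 8 7 5 4 3 1 9 / 9 1 7 3 6 2 5 8 4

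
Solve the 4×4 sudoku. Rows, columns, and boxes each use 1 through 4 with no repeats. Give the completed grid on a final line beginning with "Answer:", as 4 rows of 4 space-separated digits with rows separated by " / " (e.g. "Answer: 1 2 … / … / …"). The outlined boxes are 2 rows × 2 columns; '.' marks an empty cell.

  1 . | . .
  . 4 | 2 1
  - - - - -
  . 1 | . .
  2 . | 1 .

Step 1. [r4c4∈{3,4}] across row 4, 4 lands solely at r4c4. So r4c4=4.
Step 2. [r1c4∈{3}] r1c4 is down to just 3. So r1c4=3.
Step 3. [r2c1∈{3}] r2c1 is down to just 3. So r2c1=3.
Step 4. [r4c2∈{3}] nothing but 3 survives at r4c2. So r4c2=3.
Step 5. [r3c3∈{3}] nothing but 3 survives at r3c3 ⇒ r3c3=3.
Step 6. [r1c2∈{2}] r1c2 has the single candidate 2. So r1c2=2.
Step 7. [r3c1∈{4}] r3c1 is down to just 4 ⇒ r3c1=4.
Step 8. [r1c3∈{4}] r1c3 has the single candidate 4. So r1c3=4.
Step 9. [r3c4∈{2}] r3c4's peers cover all but 2 ⇒ r3c4=2.

Answer: 1 2 4 3 / 3 4 2 1 / 4 1 3 2 / 2 3 1 4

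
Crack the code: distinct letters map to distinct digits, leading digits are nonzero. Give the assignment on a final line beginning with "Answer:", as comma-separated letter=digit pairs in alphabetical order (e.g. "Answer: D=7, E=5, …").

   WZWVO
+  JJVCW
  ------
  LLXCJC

Step 1. [L] adding two 5-digit numbers gives at most 5+1 digits, and here it does — L is that final carry and must be 1 ⇒ L=1.
Step 2. [col 1: O + W ≡ C (mod 10)] C=5 is one option consistent with column 1 (O + W ≡ C (mod 10), carry-in 0) — take it, so C=5.
Step 3. [col 1: O + W ≡ C (mod 10)] column 1 (O + W ≡ C (mod 10), carry-in 0) doesn't pin W yet; pick W=6 and continue, so W=6.
Step 4. [col 1: O + W ≡ C (mod 10)] column 1 reads O+W+carry(0)=C with W=6, C=5; with digits 1,5,6 already taken and all letters distinct, the only value for O is 9 ⇒ O=9.
Step 5. [col 2: V + C ≡ J (mod 10)] column 2 (V + C ≡ J (mod 10), carry-in 1) doesn't pin V yet; pick V=8 and continue, so V=8.
Step 6. [col 2: V + C ≡ J (mod 10)] column 2: given V=8, C=5, carry-in 1, and digits 1,5,6,8,9 already taken and all letters distinct, V+C≡J (mod 10) forces J=4 ⇒ J=4.
Step 7. [col 4: Z + J ≡ X (mod 10)] several values work for Z in column 4 (Z + J ≡ X (mod 10), carry-in 1); try Z=7. So Z=7.
Step 8. [col 4: Z + J ≡ X (mod 10)] column 4: given Z=7, J=4, carry-in 1, and digits 1,4,5,6,7,8,9 already taken and all letters distinct, Z+J≡X (mod 10) forces X=2 ⇒ X=2.

Answer: C=5, J=4, L=1, O=9, V=8, W=6, X=2, Z=7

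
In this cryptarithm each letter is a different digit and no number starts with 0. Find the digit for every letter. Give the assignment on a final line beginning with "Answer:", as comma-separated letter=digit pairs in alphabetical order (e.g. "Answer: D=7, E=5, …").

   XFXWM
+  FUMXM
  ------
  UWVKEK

Step 1. [col 1: M + M ≡ K (mod 10)] column 1 (M + M ≡ K (mod 10), carry-in 0) doesn't pin M yet; pick M=7 and continue. So M=7.
Step 2. [col 1: M + M ≡ K (mod 10)] from column 1 (M=7, carry-in 0, digits 7 already taken and all letters distinct): K must equal 4, so K=4.
Step 3. [col 2: W + X ≡ E (mod 10)] E=2 is one option consistent with column 2 (W + X ≡ E (mod 10), carry-in 1) — take it ⇒ E=2.
Step 4. [U] adding two 5-digit numbers gives at most 5+1 digits, and here it does — U is that final carry and must be 1 ⇒ U=1.
Step 5. [col 2: W + X ≡ E (mod 10)] column 2 (W + X ≡ E (mod 10), carry-in 1) doesn't pin W yet; pick W=5 and continue ⇒ W=5.
Step 6. [col 2: W + X ≡ E (mod 10)] in column 2 we have W+X≡E with carry-in 1; given W=5, E=2 and digits 1,2,4,5,7 already taken and all letters distinct, that pins X to 6. So X=6.
Step 7. [col 4: F + U ≡ V (mod 10)] column 4: given U=1, carry-in 1, and digits 1,2,4,5,6,7 already taken and all letters distinct, F+U≡V (mod 10) forces V=0 ⇒ V=0.
Step 8. [col 4: F + U ≡ V (mod 10)] from column 4 (U=1, V=0, carry-in 1, digits 0,1,2,4,5,6,7 already taken and all letters distinct): F must equal 8. So F=8.

Answer: E=2, F=8, K=4, M=7, U=1, V=0, W=5, X=6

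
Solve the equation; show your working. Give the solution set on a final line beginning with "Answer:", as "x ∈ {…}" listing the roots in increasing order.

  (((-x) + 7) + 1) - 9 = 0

Step 1. [(((-x) + 7) + 1) - 9 = 0] the outer -9 inverts by adding 9 ⇒ sub: ((-x) + 7) + 1 = 9.
Step 2. [((-x) + 7) + 1 = 9] subtract 1: x sits inside (… + 1). So sub: (-x) + 7 = 8.
Step 3. [(-x) + 7 = 8] +7 is outermost — subtract 7 both sides, so sub: -x = 1.
Step 4. [-x = 1] flip signs both sides, so neg: x = -1.

Answer: x ∈ {-1}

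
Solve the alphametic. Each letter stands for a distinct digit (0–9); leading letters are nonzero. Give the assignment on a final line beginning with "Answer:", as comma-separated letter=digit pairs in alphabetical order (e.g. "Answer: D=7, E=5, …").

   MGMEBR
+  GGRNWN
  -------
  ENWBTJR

Step 1. [col 1: R + N ≡ R (mod 10)] column 1: given nothing yet, carry-in 0, and all letters distinct, none taken yet, R+N≡R (mod 10) forces N=0, so N=0.
Step 2. [col 1: R + N ≡ R (mod 10)] several values work for R in column 1 (R + N ≡ R (mod 10), carry-in 0); try R=3. So R=3.
Step 3. [col 2: B + W ≡ J (mod 10)] no forcing yet in column 2 (carry-in 0); B=9 is free and consistent — try it ⇒ B=9.
Step 4. [col 2: B + W ≡ J (mod 10)] column 2 (B + W ≡ J (mod 10), carry-in 0) doesn't pin W yet; pick W=8 and continue ⇒ W=8.
Step 5. [col 2: B + W ≡ J (mod 10)] from column 2 (B=9, W=8, carry-in 0, digits 0,3,8,9 already taken and all letters distinct): J must equal 7, so J=7.
Step 6. [col 3: E + N ≡ T (mod 10)] no forcing yet in column 3 (carry-in 1); T=2 is free and consistent — try it, so T=2.
Step 7. [col 3: E + N ≡ T (mod 10)] column 3: given N=0, T=2, carry-in 1, and digits 0,2,3,7,8,9 already taken and all letters distinct, E+N≡T (mod 10) forces E=1, so E=1.
Step 8. [col 4: M + R ≡ B (mod 10)] column 4: given R=3, B=9, carry-in 0, and digits 0,1,2,3,7,8,9 already taken and all letters distinct, M+R≡B (mod 10) forces M=6 ⇒ M=6.
Step 9. [col 5: G + G ≡ W (mod 10)] column 5: given W=8, carry-in 0, and digits 0,1,2,3,6,7,8,9 already taken and all letters distinct, G+G≡W (mod 10) forces G=4, so G=4.

Answer: B=9, E=1, G=4, J=7, M=6, N=0, R=3, T=2, W=8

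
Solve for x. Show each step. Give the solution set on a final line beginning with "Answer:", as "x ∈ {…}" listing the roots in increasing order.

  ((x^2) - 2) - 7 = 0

Step 1. [((x^2) - 2) - 7 = 0] -7 is outermost — add 7 both sides, so sub: (x^2) - 2 = 7.
Step 2. [(x^2) - 2 = 7] the outer -2 inverts by adding 2, so sub: x^2 = 9.
Step 3. [x^2 = 9] LHS squared, RHS 9 ≥ 0: apply √ (±) ⇒ sqrt: x = 3 or -3.

Answer: x ∈ {-3, 3}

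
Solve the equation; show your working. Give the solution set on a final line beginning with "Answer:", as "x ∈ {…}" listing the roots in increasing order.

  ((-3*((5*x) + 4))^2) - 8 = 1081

Step 1. [((-3*((5*x) + 4))^2) - 8 = 1081] 8 comes off first (add 8). So sub: (-3*((5*x) + 4))^2 = 1089.
Step 2. [(-3*((5*x) + 4))^2 = 1089] √ both sides: 1089 ≥ 0 gives two branches ⇒ sqrt: -3*((5*x) + 4) = 33 or -33.
Step 3. [-3*((5*x) + 4) = 33 or -33] -3 out front; divide by -3, so div: (5*x) + 4 = -11 or 11.
Step 4. [(5*x) + 4 = -11 or 11] +4 is outermost — subtract 4 both sides. So sub: 5*x = -15 or 7.
Step 5. [5*x = -15 or 7] leading coefficient 5: divide by 5, so div: x = -3 or 7/5.

Answer: x ∈ {-3, 7/5}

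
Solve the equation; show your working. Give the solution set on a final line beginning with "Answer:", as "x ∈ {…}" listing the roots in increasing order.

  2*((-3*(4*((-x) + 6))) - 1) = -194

Step 1. [2*((-3*(4*((-x) + 6))) - 1) = -194] 2 out front; divide by 2, so div: (-3*(4*((-x) + 6))) - 1 = -97.
Step 2. [(-3*(4*((-x) + 6))) - 1 = -97] add 1: x sits inside (… - 1). So sub: -3*(4*((-x) + 6)) = -96.
Step 3. [-3*(4*((-x) + 6)) = -96] divide by the outer -3, so div: 4*((-x) + 6) = 32.
Step 4. [4*((-x) + 6) = 32] leading coefficient 4: divide by 4 ⇒ div: (-x) + 6 = 8.
Step 5. [(-x) + 6 = 8] peel the +6: subtract 6 from each side, so sub: -x = 2.
Step 6. [-x = 2] LHS negated; negate both sides. So neg: x = -2.

Answer: x ∈ {-2}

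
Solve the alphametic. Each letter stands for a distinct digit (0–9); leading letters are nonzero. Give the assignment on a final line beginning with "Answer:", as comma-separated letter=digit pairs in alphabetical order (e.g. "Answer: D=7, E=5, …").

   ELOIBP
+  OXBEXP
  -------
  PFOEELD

Step 1. [col 1: P + P ≡ D (mod 10)] column 1 (P + P ≡ D (mod 10), carry-in 0) doesn't pin P yet; pick P=1 and continue ⇒ P=1.
Step 2. [col 1: P + P ≡ D (mod 10)] from column 1 (P=1, carry-in 0, digits 1 already taken and all letters distinct): D must equal 2. So D=2.
Step 3. [col 2: B + X ≡ L (mod 10)] L=9 is one option consistent with column 2 (B + X ≡ L (mod 10), carry-in 0) — take it. So L=9.
Step 4. [col 2: B + X ≡ L (mod 10)] X=6 is one option consistent with column 2 (B + X ≡ L (mod 10), carry-in 0) — take it. So X=6.
Step 5. [col 2: B + X ≡ L (mod 10)] column 2 reads B+X+carry(0)=L with X=6, L=9; with digits 1,2,6,9 already taken and all letters distinct, the only value for B is 3 ⇒ B=3.
Step 6. [col 3: I + E ≡ E (mod 10)] from column 3 (nothing yet, carry-in 0, digits 1,2,3,6,9 already taken and all letters distinct): I must equal 0 ⇒ I=0.
Step 7. [col 3: I + E ≡ E (mod 10)] column 3 (I + E ≡ E (mod 10), carry-in 0) doesn't pin E yet; pick E=8 and continue ⇒ E=8.
Step 8. [col 4: O + B ≡ E (mod 10)] column 4 reads O+B+carry(0)=E with B=3, E=8; with digits 0,1,2,3,6,8,9 already taken and all letters distinct, the only value for O is 5, so O=5.
Step 9. [col 6: E + O ≡ F (mod 10)] column 6 reads E+O+carry(1)=F with E=8, O=5; with digits 0,1,2,3,5,6,8,9 already taken and all letters distinct, the only value for F is 4, so F=4.

Answer: B=3, D=2, E=8, F=4, I=0, L=9, O=5, P=1, X=6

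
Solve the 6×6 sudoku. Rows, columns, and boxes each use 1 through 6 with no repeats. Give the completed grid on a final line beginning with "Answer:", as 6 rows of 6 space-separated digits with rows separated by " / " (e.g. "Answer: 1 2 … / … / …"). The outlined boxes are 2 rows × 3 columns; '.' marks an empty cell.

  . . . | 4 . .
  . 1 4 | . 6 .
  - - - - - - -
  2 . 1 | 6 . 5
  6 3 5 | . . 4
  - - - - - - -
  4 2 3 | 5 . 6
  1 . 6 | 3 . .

Step 1. [r1c5∈{1,2,3,5}] r1c5 is the only open cell in col 5 admitting 5. So r1c5=5.
Step 2. [r6c6∈{2}] nothing but 2 survives at r6c6 ⇒ r6c6=2.
Step 3. [r2c6∈{3}] r2c6's peers cover all but 3. So r2c6=3.
Step 4. [r4c5∈{1,2}] in col 5, 2 fits only at r4c5. So r4c5=2.
Step 5. [r2c4∈{2}] only 2 remains possible at r2c4. So r2c4=2.
Step 6. [r3c5∈{3}] r3c5's peers cover all but 3. So r3c5=3.
Step 7. [r6c2∈{5}] r6c2's peers cover all but 5, so r6c2=5.
Step 8. [r1c2∈{6}] nothing but 6 survives at r1c2. So r1c2=6.
Step 9. [r1c3∈{2}] r1c3 has the single candidate 2, so r1c3=2.
Step 10. [r5c5∈{1}] r5c5's peers cover all but 1 ⇒ r5c5=1.
Step 11. [r1c6∈{1}] r1c6's peers cover all but 1. So r1c6=1.
Step 12. [r1c1∈{3}] r1c1's peers cover all but 3 ⇒ r1c1=3.
Step 13. [r3c2∈{4}] only 4 remains possible at r3c2 ⇒ r3c2=4.
Step 14. [r2c1∈{5}] only 5 remains possible at r2c1, so r2c1=5.
Step 15. [r4c4∈{1}] only 1 remains possible at r4c4 ⇒ r4c4=1.
Step 16. [r6c5∈{4}] only 4 remains possible at r6c5 ⇒ r6c5=4.

Answer: 3 6 2 4 5 1 / 5 1 4 2 6 3 / 2 4 1 6 3 5 / 6 3 5 1 2 4 / 4 2 3 5 1 6 / 1 5 6 3 4 2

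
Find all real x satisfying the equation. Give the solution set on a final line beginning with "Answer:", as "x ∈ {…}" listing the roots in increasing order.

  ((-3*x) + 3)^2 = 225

Step 1. [((-3*x) + 3)^2 = 225] √ both sides: 225 ≥ 0 gives two branches, so sqrt: (-3*x) + 3 = 15 or -15.
Step 2. [(-3*x) + 3 = 15 or -15] subtract 3: x sits inside (… + 3) ⇒ sub: -3*x = 12 or -18.
Step 3. [-3*x = 12 or -18] -3 out front; divide by -3, so div: x = -4 or 6.

Answer: x ∈ {-4, 6}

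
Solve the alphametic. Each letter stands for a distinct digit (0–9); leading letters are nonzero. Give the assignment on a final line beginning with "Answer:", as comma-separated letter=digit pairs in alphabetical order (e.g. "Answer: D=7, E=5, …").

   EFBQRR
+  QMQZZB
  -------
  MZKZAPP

Step 1. [col 1: R + B ≡ P (mod 10)] column 1 (R + B ≡ P (mod 10), carry-in 0) doesn't pin B yet; pick B=4 and continue ⇒ B=4.
Step 2. [col 1: R + B ≡ P (mod 10)] no forcing yet in column 1 (carry-in 0); R=6 is free and consistent — try it ⇒ R=6.
Step 3. [M] the sum has 7 digits but both addends have 6; that extra leading digit M is the final carry, namely 1, so M=1.
Step 4. [col 1: R + B ≡ P (mod 10)] column 1: given R=6, B=4, carry-in 0, and digits 1,4,6 already taken and all letters distinct, R+B≡P (mod 10) forces P=0 ⇒ P=0.
Step 5. [col 2: R + Z ≡ P (mod 10)] column 2: given R=6, P=0, carry-in 1, and digits 0,1,4,6 already taken and all letters distinct, R+Z≡P (mod 10) forces Z=3 ⇒ Z=3.
Step 6. [col 3: Q + Z ≡ A (mod 10)] no forcing yet in column 3 (carry-in 1); Q=8 is free and consistent — try it, so Q=8.
Step 7. [col 3: Q + Z ≡ A (mod 10)] column 3 reads Q+Z+carry(1)=A with Q=8, Z=3; with digits 0,1,3,4,6,8 already taken and all letters distinct, the only value for A is 2. So A=2.
Step 8. [col 5: F + M ≡ K (mod 10)] column 5 (F + M ≡ K (mod 10), carry-in 1) doesn't pin K yet; pick K=9 and continue ⇒ K=9.
Step 9. [col 5: F + M ≡ K (mod 10)] in column 5 we have F+M≡K with carry-in 1; given M=1, K=9 and digits 0,1,2,3,4,6,8,9 already taken and all letters distinct, that pins F to 7 ⇒ F=7.
Step 10. [col 6: E + Q ≡ Z (mod 10)] column 6: given Q=8, Z=3, carry-in 0, and digits 0,1,2,3,4,6,7,8,9 already taken and all letters distinct, E+Q≡Z (mod 10) forces E=5. So E=5.

Answer: A=2, B=4, E=5, F=7, K=9, M=1, P=0, Q=8, R=6, Z=3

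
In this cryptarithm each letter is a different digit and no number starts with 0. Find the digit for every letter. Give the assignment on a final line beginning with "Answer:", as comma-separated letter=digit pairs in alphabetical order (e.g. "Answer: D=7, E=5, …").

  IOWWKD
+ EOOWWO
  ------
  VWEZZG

Step 1. [col 1: D + O ≡ G (mod 10)] no forcing yet in column 1 (carry-in 0); O=7 is free and consistent — try it, so O=7.
Step 2. [col 1: D + O ≡ G (mod 10)] D=2 is one option consistent with column 1 (D + O ≡ G (mod 10), carry-in 0) — take it ⇒ D=2.
Step 3. [col 1: D + O ≡ G (mod 10)] in column 1 we have D+O≡G with carry-in 0; given D=2, O=7 and digits 2,7 already taken and all letters distinct, that pins G to 9 ⇒ G=9.
Step 4. [col 2: K + W ≡ Z (mod 10)] several values work for W in column 2 (K + W ≡ Z (mod 10), carry-in 0); try W=5. So W=5.
Step 5. [col 2: K + W ≡ Z (mod 10)] K=6 is one option consistent with column 2 (K + W ≡ Z (mod 10), carry-in 0) — take it, so K=6.
Step 6. [col 2: K + W ≡ Z (mod 10)] column 2: given K=6, W=5, carry-in 0, and digits 2,5,6,7,9 already taken and all letters distinct, K+W≡Z (mod 10) forces Z=1 ⇒ Z=1.
Step 7. [col 4: W + O ≡ E (mod 10)] in column 4 we have W+O≡E with carry-in 1; given W=5, O=7 and digits 1,2,5,6,7,9 already taken and all letters distinct, that pins E to 3, so E=3.
Step 8. [col 6: I + E ≡ V (mod 10)] I=4 is one option consistent with column 6 (I + E ≡ V (mod 10), carry-in 1) — take it, so I=4.
Step 9. [col 6: I + E ≡ V (mod 10)] in column 6 we have I+E≡V with carry-in 1; given I=4, E=3 and digits 1,2,3,4,5,6,7,9 already taken and all letters distinct, that pins V to 8, so V=8.

Answer: D=2, E=3, G=9, I=4, K=6, O=7, V=8, W=5, Z=1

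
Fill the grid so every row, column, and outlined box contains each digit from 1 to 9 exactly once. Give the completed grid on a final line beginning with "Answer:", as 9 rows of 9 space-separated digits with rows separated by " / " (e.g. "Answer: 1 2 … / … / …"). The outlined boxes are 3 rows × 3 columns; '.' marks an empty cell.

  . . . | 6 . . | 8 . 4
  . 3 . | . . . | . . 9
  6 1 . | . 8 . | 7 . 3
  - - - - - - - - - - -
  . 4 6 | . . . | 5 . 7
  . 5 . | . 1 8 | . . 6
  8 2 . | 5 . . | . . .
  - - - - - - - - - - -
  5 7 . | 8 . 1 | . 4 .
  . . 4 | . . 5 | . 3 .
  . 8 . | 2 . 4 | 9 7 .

Step 1. [r6c9∈{1}] only 1 remains possible at r6c9, so r6c9=1.
Step 2. [r1c2∈{9}] r1c2 is down to just 9 ⇒ r1c2=9.
Step 3. [r6c8∈{9}] only 9 remains possible at r6c8. So r6c8=9.
Step 4. [r5c8∈{2}] nothing but 2 survives at r5c8 ⇒ r5c8=2.
Step 5. [r2c7∈{1,2,6}] box 3 places 2 nowhere but r2c7. So r2c7=2.
Step 6. [r2c6∈{7}] r2c6 is down to just 7, so r2c6=7.
Step 7. [r3c4∈{4,9}] in row 3, 4 fits only at r3c4. So r3c4=4.
Step 8. [r4c1∈{1,3,9}] r4c1 is the only open cell in row 4 admitting 1, so r4c1=1.
Step 9. [r6c5∈{3,4,6,7}] in col 5, 4 fits only at r6c5 ⇒ r6c5=4.
Step 10. [r5c4∈{3,7,9}] box 5 places 7 nowhere but r5c4. So r5c4=7.
Step 11. [r4c4∈{3,9}] r4c4 is the only open cell in col 4 admitting 3, so r4c4=3.
Step 12. [r9c1∈{3}] r9c1 is down to just 3, so r9c1=3.
Step 13. [r3c8∈{5}] only 5 remains possible at r3c8. So r3c8=5.
Step 14. [r3c3∈{2}] r3c3's peers cover all but 2. So r3c3=2.
Step 15. [r8c4∈{9}] only 9 remains possible at r8c4, so r8c4=9.
Step 16. [r1c6∈{2,3}] across col 6, 3 lands solely at r1c6. So r1c6=3.
Step 17. [r9c5∈{6}] only 6 remains possible at r9c5 ⇒ r9c5=6.
Step 18. [r6c7∈{3}] only 3 remains possible at r6c7. So r6c7=3.
Step 19. [r1c5∈{2,5}] 2 has one home in row 1: r1c5 ⇒ r1c5=2.
Step 20. [r1c3∈{5,7}] in row 1, 5 fits only at r1c3, so r1c3=5.
Step 21. [r1c8∈{1}] only 1 remains possible at r1c8 ⇒ r1c8=1.
Step 22. [r4c6∈{2,9}] r4c6 is the only open cell in row 4 admitting 2, so r4c6=2.
Step 23. [r8c7∈{1,6}] across row 8, 1 lands solely at r8c7, so r8c7=1.
Step 24. [r5c1∈{9}] r5c1's peers cover all but 9 ⇒ r5c1=9.
Step 25. [r8c9∈{2,8}] across row 8, 8 lands solely at r8c9. So r8c9=8.
Step 26. [r2c5∈{5}] nothing but 5 survives at r2c5. So r2c5=5.
Step 27. [r6c3∈{7}] nothing but 7 survives at r6c3. So r6c3=7.
Step 28. [r7c5∈{3}] r7c5 has the single candidate 3, so r7c5=3.
Step 29. [r1c1∈{7}] only 7 remains possible at r1c1, so r1c1=7.
Step 30. [r2c3∈{8}] r2c3 is down to just 8, so r2c3=8.
Step 31. [r2c4∈{1}] only 1 remains possible at r2c4, so r2c4=1.
Step 32. [r5c7∈{4}] nothing but 4 survives at r5c7. So r5c7=4.
Step 33. [r4c5∈{9}] r4c5 has the single candidate 9. So r4c5=9.
Step 34. [r8c5∈{7}] nothing but 7 survives at r8c5 ⇒ r8c5=7.
Step 35. [r3c6∈{9}] nothing but 9 survives at r3c6. So r3c6=9.
Step 36. [r9c3∈{1}] r9c3 is down to just 1, so r9c3=1.
Step 37. [r4c8∈{8}] nothing but 8 survives at r4c8, so r4c8=8.
Step 38. [r7c7∈{6}] nothing but 6 survives at r7c7. So r7c7=6.
Step 39. [r8c1∈{2}] r8c1's peers cover all but 2. So r8c1=2.
Step 40. [r5c3∈{3}] r5c3's peers cover all but 3 ⇒ r5c3=3.
Step 41. [r2c1∈{4}] r2c1 has the single candidate 4 ⇒ r2c1=4.
Step 42. [r8c2∈{6}] only 6 remains possible at r8c2. So r8c2=6.
Step 43. [r6c6∈{6}] r6c6 has the single candidate 6 ⇒ r6c6=6.
Step 44. [r9c9∈{5}] nothing but 5 survives at r9c9. So r9c9=5.
Step 45. [r7c9∈{2}] r7c9's peers cover all but 2 ⇒ r7c9=2.
Step 46. [r2c8∈{6}] nothing but 6 survives at r2c8, so r2c8=6.
Step 47. [r7c3∈{9}] r7c3 is down to just 9 ⇒ r7c3=9.

Answer: 7 9 5 6 2 3 8 1 4 / 4 3 8 1 5 7 2 6 9 / 6 1 2 4 8 9 7 5 3 / 1 4 6 3 9 2 5 8 7 / 9 5 3 7 1 8 4 2 6 / 8 2 7 5 4 6 3 9 1 / 5 7 9 8 3 1 6 4 2 / 2 6 4 9 7 5 1 3 8 / 3 8 1 2 6 4 9 7 5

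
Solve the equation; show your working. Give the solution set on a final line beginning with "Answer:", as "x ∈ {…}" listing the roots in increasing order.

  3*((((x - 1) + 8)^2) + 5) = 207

Step 1. [3*((((x - 1) + 8)^2) + 5) = 207] leading coefficient 3: divide by 3, so div: (((x - 1) + 8)^2) + 5 = 69.
Step 2. [(((x - 1) + 8)^2) + 5 = 69] the outer +5 inverts by subtracting 5, so sub: ((x - 1) + 8)^2 = 64.
Step 3. [((x - 1) + 8)^2 = 64] LHS squared, RHS 64 ≥ 0: apply √ (±) ⇒ sqrt: (x - 1) + 8 = 8 or -8.
Step 4. [(x - 1) + 8 = 8 or -8] +8 is outermost — subtract 8 both sides. So sub: x - 1 = 0 or -16.
Step 5. [x - 1 = 0 or -16] peel the -1: add 1 from each side, so sub: x = 1 or -15.

Answer: x ∈ {-15, 1}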